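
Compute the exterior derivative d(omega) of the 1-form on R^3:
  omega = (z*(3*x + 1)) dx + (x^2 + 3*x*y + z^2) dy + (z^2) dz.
d(omega) = (2*x + 3*y) dx ∧ dy + (-3*x - 1) dx ∧ dz + (-2*z) dy ∧ dz

For a 1-form omega = sum_i f_i dx_i, the exterior derivative is
  d(omega) = sum_{i < j} (∂f_j/∂x_i - ∂f_i/∂x_j) dx_i ∧ dx_j.
  coefficient of dx ∧ dy: ∂f_2/∂x - ∂f_1/∂y = ∂(x^2 + 3*x*y + z^2)/∂x - ∂(z*(3*x + 1))/∂y = 2*x + 3*y
  coefficient of dx ∧ dz: ∂f_3/∂x - ∂f_1/∂z = ∂(z^2)/∂x - ∂(z*(3*x + 1))/∂z = -3*x - 1
  coefficient of dy ∧ dz: ∂f_3/∂y - ∂f_2/∂z = ∂(z^2)/∂y - ∂(x^2 + 3*x*y + z^2)/∂z = -2*z
Assembling: d(omega) = (2*x + 3*y) dx ∧ dy + (-3*x - 1) dx ∧ dz + (-2*z) dy ∧ dz.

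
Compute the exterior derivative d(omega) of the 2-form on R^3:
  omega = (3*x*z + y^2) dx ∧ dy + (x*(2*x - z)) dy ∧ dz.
d(omega) = (7*x - z) dx ∧ dy ∧ dz

For a 2-form omega = sum_{i<j} g_{ij} dx_i ∧ dx_j, the exterior derivative is
  d(omega) = sum_{i<j} d(g_{ij}) ∧ dx_i ∧ dx_j = sum_{i<j, k} (∂g_{ij}/∂x_k) dx_k ∧ dx_i ∧ dx_j.
Expand each term, using dx_k ∧ dx_i ∧ dx_j = sgn(permutation) dx_{(a)} ∧ dx_{(b)} ∧ dx_{(c)} with (a < b < c) sorted:
  d(3*x*z + y^2) includes (∂/∂z)(3*x*z + y^2) dz = (3*x) dz, which multiplied by dx ∧ dy gives (3*x) dx ∧ dy ∧ dz
  d(x*(2*x - z)) includes (∂/∂x)(x*(2*x - z)) dx = (4*x - z) dx, which multiplied by dy ∧ dz gives (4*x - z) dx ∧ dy ∧ dz
Collecting like 3-forms: d(omega) = (7*x - z) dx ∧ dy ∧ dz.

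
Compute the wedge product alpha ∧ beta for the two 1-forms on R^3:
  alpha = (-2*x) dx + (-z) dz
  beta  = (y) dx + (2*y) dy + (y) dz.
alpha ∧ beta = (-4*x*y) dx ∧ dy + (y*(-2*x + z)) dx ∧ dz + (2*y*z) dy ∧ dz

Distribute the wedge, using dx_i ∧ dx_j = -dx_j ∧ dx_i and dx_i ∧ dx_i = 0. For each pair (i, j) with i < j, the coefficient of dx_i ∧ dx_j in alpha ∧ beta is (alpha_i * beta_j - alpha_j * beta_i). Collecting: alpha ∧ beta = (-4*x*y) dx ∧ dy + (y*(-2*x + z)) dx ∧ dz + (2*y*z) dy ∧ dz.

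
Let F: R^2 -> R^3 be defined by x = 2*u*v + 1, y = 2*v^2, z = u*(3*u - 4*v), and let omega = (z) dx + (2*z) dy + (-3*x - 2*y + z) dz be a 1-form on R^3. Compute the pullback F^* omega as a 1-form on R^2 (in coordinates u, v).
F^* omega = (18*u^3 - 66*u^2*v + 8*u*v^2 - 18*u + 16*v^3 + 12*v) du + (2*u*(-3*u^2 + 28*u*v - 8*v^2 + 6)) dv

Using F^*(f dg) = (f ∘ F) d(g ∘ F), substitute each coordinate x_i by F_i(u, v) in f_i, and replace dx_i by d F_i = (∂F_i/∂u) du + (∂F_i/∂v) dv.
  For the x component: f_1(F) = u*(3*u - 4*v); d F_1 = (2*v) du + (2*u) dv
  For the y component: f_2(F) = 2*u*(3*u - 4*v); d F_2 = (0) du + (4*v) dv
  For the z component: f_3(F) = 3*u^2 - 10*u*v - 4*v^2 - 3; d F_3 = (6*u - 4*v) du + (-4*u) dv
Combining and collecting du, dv coefficients:
  coeff of du: 18*u^3 - 66*u^2*v + 8*u*v^2 - 18*u + 16*v^3 + 12*v
  coeff of dv: 2*u*(-3*u^2 + 28*u*v - 8*v^2 + 6)
F^* omega = (18*u^3 - 66*u^2*v + 8*u*v^2 - 18*u + 16*v^3 + 12*v) du + (2*u*(-3*u^2 + 28*u*v - 8*v^2 + 6)) dv.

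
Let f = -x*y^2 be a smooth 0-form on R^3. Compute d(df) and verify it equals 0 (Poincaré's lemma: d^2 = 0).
d(df) = 0

Step 1: df = sum_i (∂f/∂x_i) dx_i = (-y^2) dx + (-2*x*y) dy + (0) dz.
Step 2: Apply d again. Using the 1-form formula, the coefficient of dx ∧ dy in d(df) is ∂^2 f/∂x ∂y - ∂^2 f/∂y ∂x = (-2*y) - (-2*y) = 0 (equality of mixed partials for smooth f).
Similarly for dx ∧ dz and dy ∧ dz — all coefficients vanish. So d(df) = 0.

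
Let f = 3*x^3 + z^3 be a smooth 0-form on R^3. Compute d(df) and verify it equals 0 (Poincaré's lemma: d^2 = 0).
d(df) = 0

Step 1: df = sum_i (∂f/∂x_i) dx_i = (9*x^2) dx + (0) dy + (3*z^2) dz.
Step 2: Apply d again. Using the 1-form formula, the coefficient of dx ∧ dy in d(df) is ∂^2 f/∂x ∂y - ∂^2 f/∂y ∂x = (0) - (0) = 0 (equality of mixed partials for smooth f).
Similarly for dx ∧ dz and dy ∧ dz — all coefficients vanish. So d(df) = 0.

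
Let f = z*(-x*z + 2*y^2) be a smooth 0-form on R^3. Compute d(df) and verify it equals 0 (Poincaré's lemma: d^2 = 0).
d(df) = 0

Step 1: df = sum_i (∂f/∂x_i) dx_i = (-z^2) dx + (4*y*z) dy + (-2*x*z + 2*y^2) dz.
Step 2: Apply d again. Using the 1-form formula, the coefficient of dx ∧ dy in d(df) is ∂^2 f/∂x ∂y - ∂^2 f/∂y ∂x = (0) - (0) = 0 (equality of mixed partials for smooth f).
Similarly for dx ∧ dz and dy ∧ dz — all coefficients vanish. So d(df) = 0.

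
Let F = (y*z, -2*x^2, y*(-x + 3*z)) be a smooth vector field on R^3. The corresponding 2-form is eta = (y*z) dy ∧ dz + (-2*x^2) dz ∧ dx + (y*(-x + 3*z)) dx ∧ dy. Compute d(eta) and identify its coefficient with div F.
d(eta) = (3*y) dx ∧ dy ∧ dz; div F = 3*y

For a 2-form in R^3 of the form above, applying d gives a 3-form with coefficient ∂P/∂x + ∂Q/∂y + ∂R/∂z:
  ∂P/∂x = 0
  ∂Q/∂y = 0
  ∂R/∂z = 3*y
Sum = 3*y, which is exactly div F.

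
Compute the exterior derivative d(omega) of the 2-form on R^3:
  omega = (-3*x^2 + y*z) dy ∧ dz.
d(omega) = (-6*x) dx ∧ dy ∧ dz

For a 2-form omega = sum_{i<j} g_{ij} dx_i ∧ dx_j, the exterior derivative is
  d(omega) = sum_{i<j} d(g_{ij}) ∧ dx_i ∧ dx_j = sum_{i<j, k} (∂g_{ij}/∂x_k) dx_k ∧ dx_i ∧ dx_j.
Expand each term, using dx_k ∧ dx_i ∧ dx_j = sgn(permutation) dx_{(a)} ∧ dx_{(b)} ∧ dx_{(c)} with (a < b < c) sorted:
  d(-3*x^2 + y*z) includes (∂/∂x)(-3*x^2 + y*z) dx = (-6*x) dx, which multiplied by dy ∧ dz gives (-6*x) dx ∧ dy ∧ dz
Collecting like 3-forms: d(omega) = (-6*x) dx ∧ dy ∧ dz.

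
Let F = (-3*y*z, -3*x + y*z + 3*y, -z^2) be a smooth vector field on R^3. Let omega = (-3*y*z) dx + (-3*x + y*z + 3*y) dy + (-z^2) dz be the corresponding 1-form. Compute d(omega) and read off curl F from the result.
d(omega) = (-y) dy ∧ dz + (-3*y) dz ∧ dx + (3*z - 3) dx ∧ dy; curl F = (-y, -3*y, 3*z - 3)

d omega = sum_{i<j} (∂f_j/∂x_i - ∂f_i/∂x_j) dx_i ∧ dx_j. Under the identification (dy ∧ dz, dz ∧ dx, dx ∧ dy) ↔ (e_x, e_y, e_z), the coefficients are exactly the components of curl F. Compute:
  ∂R/∂y - ∂Q/∂z = (0) - (y) = -y
  ∂P/∂z - ∂R/∂x = (-3*y) - (0) = -3*y
  ∂Q/∂x - ∂P/∂y = (-3) - (-3*z) = 3*z - 3.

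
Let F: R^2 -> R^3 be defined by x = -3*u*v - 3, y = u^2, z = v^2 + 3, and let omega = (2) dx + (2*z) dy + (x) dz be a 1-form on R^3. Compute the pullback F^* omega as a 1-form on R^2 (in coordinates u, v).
F^* omega = (4*u*v^2 + 12*u - 6*v) du + (-6*u*v^2 - 6*u - 6*v) dv

Using F^*(f dg) = (f ∘ F) d(g ∘ F), substitute each coordinate x_i by F_i(u, v) in f_i, and replace dx_i by d F_i = (∂F_i/∂u) du + (∂F_i/∂v) dv.
  For the x component: f_1(F) = 2; d F_1 = (-3*v) du + (-3*u) dv
  For the y component: f_2(F) = 2*v^2 + 6; d F_2 = (2*u) du + (0) dv
  For the z component: f_3(F) = -3*u*v - 3; d F_3 = (0) du + (2*v) dv
Combining and collecting du, dv coefficients:
  coeff of du: 4*u*v^2 + 12*u - 6*v
  coeff of dv: -6*u*v^2 - 6*u - 6*v
F^* omega = (4*u*v^2 + 12*u - 6*v) du + (-6*u*v^2 - 6*u - 6*v) dv.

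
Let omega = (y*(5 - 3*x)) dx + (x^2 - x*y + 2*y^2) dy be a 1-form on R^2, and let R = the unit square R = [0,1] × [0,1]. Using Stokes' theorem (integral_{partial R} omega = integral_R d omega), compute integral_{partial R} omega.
integral_(partial R) omega = -3

Stokes: integral_partial_R omega = integral_R d omega with d omega = (∂Q/∂x - ∂P/∂y) dx ∧ dy.
  ∂Q/∂x = 2*x - y
  ∂P/∂y = 5 - 3*x
  integrand = ∂Q/∂x - ∂P/∂y = 5*x - y - 5.
Integrating over R: integral_0^1 integral_0^1 (5*x - y - 5) dx dy = -3.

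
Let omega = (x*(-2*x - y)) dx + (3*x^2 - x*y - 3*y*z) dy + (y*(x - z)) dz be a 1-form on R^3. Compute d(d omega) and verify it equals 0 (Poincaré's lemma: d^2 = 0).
d(d omega) = 0

Step 1: d omega = sum_{i<j} (∂f_j/∂x_i - ∂f_i/∂x_j) dx_i ∧ dx_j:
  coeff of dx ∧ dy: 7*x - y
  coeff of dx ∧ dz: y
  coeff of dy ∧ dz: x + 3*y - z
Step 2: Apply d again to each 2-form coefficient. The only possible 3-form in R^3 is dx ∧ dy ∧ dz, with coefficient
  ∂(coeff of dy∧dz)/∂x - ∂(coeff of dx∧dz)/∂y + ∂(coeff of dx∧dy)/∂z
  = ∂/∂x (x + 3*y - z) - ∂/∂y (y) + ∂/∂z (7*x - y).
Each of these terms simplifies to sums of mixed partials that cancel in pairs. The result is 0 (by equality of mixed partials for smooth functions — Schwarz / Clairaut).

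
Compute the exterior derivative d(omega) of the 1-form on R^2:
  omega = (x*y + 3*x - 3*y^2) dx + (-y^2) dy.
d(omega) = (-x + 6*y) dx ∧ dy

For a 1-form omega = sum_i f_i dx_i, the exterior derivative is
  d(omega) = sum_{i < j} (∂f_j/∂x_i - ∂f_i/∂x_j) dx_i ∧ dx_j.
  coefficient of dx ∧ dy: ∂f_2/∂x - ∂f_1/∂y = ∂(-y^2)/∂x - ∂(x*y + 3*x - 3*y^2)/∂y = -x + 6*y
Assembling: d(omega) = (-x + 6*y) dx ∧ dy.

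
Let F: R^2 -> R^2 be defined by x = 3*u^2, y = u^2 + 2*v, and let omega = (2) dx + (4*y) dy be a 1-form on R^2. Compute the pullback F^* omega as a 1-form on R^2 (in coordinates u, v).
F^* omega = (4*u*(2*u^2 + 4*v + 3)) du + (8*u^2 + 16*v) dv

Using F^*(f dg) = (f ∘ F) d(g ∘ F), substitute each coordinate x_i by F_i(u, v) in f_i, and replace dx_i by d F_i = (∂F_i/∂u) du + (∂F_i/∂v) dv.
  For the x component: f_1(F) = 2; d F_1 = (6*u) du + (0) dv
  For the y component: f_2(F) = 4*u^2 + 8*v; d F_2 = (2*u) du + (2) dv
Combining and collecting du, dv coefficients:
  coeff of du: 4*u*(2*u^2 + 4*v + 3)
  coeff of dv: 8*u^2 + 16*v
F^* omega = (4*u*(2*u^2 + 4*v + 3)) du + (8*u^2 + 16*v) dv.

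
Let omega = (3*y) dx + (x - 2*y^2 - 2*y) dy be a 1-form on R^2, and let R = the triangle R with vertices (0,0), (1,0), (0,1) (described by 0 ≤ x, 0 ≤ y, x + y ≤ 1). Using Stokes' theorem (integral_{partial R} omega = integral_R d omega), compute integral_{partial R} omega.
integral_(partial R) omega = -1

Stokes: integral_partial_R omega = integral_R d omega with d omega = (∂Q/∂x - ∂P/∂y) dx ∧ dy.
  ∂Q/∂x = 1
  ∂P/∂y = 3
  integrand = ∂Q/∂x - ∂P/∂y = -2.
Integrating over R: integral_0^1 integral_0^{1-x} (-2) dy dx = -1.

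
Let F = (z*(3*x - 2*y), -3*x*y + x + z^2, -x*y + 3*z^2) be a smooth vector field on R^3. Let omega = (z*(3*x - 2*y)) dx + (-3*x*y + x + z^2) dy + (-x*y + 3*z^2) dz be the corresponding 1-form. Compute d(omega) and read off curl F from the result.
d(omega) = (-x - 2*z) dy ∧ dz + (3*x - y) dz ∧ dx + (-3*y + 2*z + 1) dx ∧ dy; curl F = (-x - 2*z, 3*x - y, -3*y + 2*z + 1)

d omega = sum_{i<j} (∂f_j/∂x_i - ∂f_i/∂x_j) dx_i ∧ dx_j. Under the identification (dy ∧ dz, dz ∧ dx, dx ∧ dy) ↔ (e_x, e_y, e_z), the coefficients are exactly the components of curl F. Compute:
  ∂R/∂y - ∂Q/∂z = (-x) - (2*z) = -x - 2*z
  ∂P/∂z - ∂R/∂x = (3*x - 2*y) - (-y) = 3*x - y
  ∂Q/∂x - ∂P/∂y = (1 - 3*y) - (-2*z) = -3*y + 2*z + 1.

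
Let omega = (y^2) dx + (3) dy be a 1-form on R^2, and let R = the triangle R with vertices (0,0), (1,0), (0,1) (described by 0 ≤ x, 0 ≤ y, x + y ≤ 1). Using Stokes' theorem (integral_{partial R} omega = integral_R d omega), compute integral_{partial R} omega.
integral_(partial R) omega = -1/3

Stokes: integral_partial_R omega = integral_R d omega with d omega = (∂Q/∂x - ∂P/∂y) dx ∧ dy.
  ∂Q/∂x = 0
  ∂P/∂y = 2*y
  integrand = ∂Q/∂x - ∂P/∂y = -2*y.
Integrating over R: integral_0^1 integral_0^{1-x} (-2*y) dy dx = -1/3.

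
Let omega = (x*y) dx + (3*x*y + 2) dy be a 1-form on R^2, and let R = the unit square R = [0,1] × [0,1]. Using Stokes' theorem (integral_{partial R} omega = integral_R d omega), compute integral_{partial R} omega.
integral_(partial R) omega = 1

Stokes: integral_partial_R omega = integral_R d omega with d omega = (∂Q/∂x - ∂P/∂y) dx ∧ dy.
  ∂Q/∂x = 3*y
  ∂P/∂y = x
  integrand = ∂Q/∂x - ∂P/∂y = -x + 3*y.
Integrating over R: integral_0^1 integral_0^1 (-x + 3*y) dx dy = 1.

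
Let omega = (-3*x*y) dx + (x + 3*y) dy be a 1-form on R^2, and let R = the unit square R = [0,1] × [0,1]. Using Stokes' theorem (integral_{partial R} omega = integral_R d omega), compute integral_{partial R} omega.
integral_(partial R) omega = 5/2

Stokes: integral_partial_R omega = integral_R d omega with d omega = (∂Q/∂x - ∂P/∂y) dx ∧ dy.
  ∂Q/∂x = 1
  ∂P/∂y = -3*x
  integrand = ∂Q/∂x - ∂P/∂y = 3*x + 1.
Integrating over R: integral_0^1 integral_0^1 (3*x + 1) dx dy = 5/2.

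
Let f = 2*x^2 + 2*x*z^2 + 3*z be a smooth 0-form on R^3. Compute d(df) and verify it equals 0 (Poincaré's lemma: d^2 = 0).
d(df) = 0

Step 1: df = sum_i (∂f/∂x_i) dx_i = (4*x + 2*z^2) dx + (0) dy + (4*x*z + 3) dz.
Step 2: Apply d again. Using the 1-form formula, the coefficient of dx ∧ dy in d(df) is ∂^2 f/∂x ∂y - ∂^2 f/∂y ∂x = (0) - (0) = 0 (equality of mixed partials for smooth f).
Similarly for dx ∧ dz and dy ∧ dz — all coefficients vanish. So d(df) = 0.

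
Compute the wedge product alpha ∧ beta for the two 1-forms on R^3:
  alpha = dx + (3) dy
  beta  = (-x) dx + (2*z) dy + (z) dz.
alpha ∧ beta = (3*x + 2*z) dx ∧ dy + (z) dx ∧ dz + (3*z) dy ∧ dz

Distribute the wedge, using dx_i ∧ dx_j = -dx_j ∧ dx_i and dx_i ∧ dx_i = 0. For each pair (i, j) with i < j, the coefficient of dx_i ∧ dx_j in alpha ∧ beta is (alpha_i * beta_j - alpha_j * beta_i). Collecting: alpha ∧ beta = (3*x + 2*z) dx ∧ dy + (z) dx ∧ dz + (3*z) dy ∧ dz.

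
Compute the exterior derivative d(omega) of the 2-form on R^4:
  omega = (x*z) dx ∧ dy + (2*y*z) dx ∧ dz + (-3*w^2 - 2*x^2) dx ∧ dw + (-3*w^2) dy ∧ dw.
d(omega) = (x - 2*z) dx ∧ dy ∧ dz

For a 2-form omega = sum_{i<j} g_{ij} dx_i ∧ dx_j, the exterior derivative is
  d(omega) = sum_{i<j} d(g_{ij}) ∧ dx_i ∧ dx_j = sum_{i<j, k} (∂g_{ij}/∂x_k) dx_k ∧ dx_i ∧ dx_j.
Expand each term, using dx_k ∧ dx_i ∧ dx_j = sgn(permutation) dx_{(a)} ∧ dx_{(b)} ∧ dx_{(c)} with (a < b < c) sorted:
  d(x*z) includes (∂/∂z)(x*z) dz = (x) dz, which multiplied by dx ∧ dy gives (x) dx ∧ dy ∧ dz
  d(2*y*z) includes (∂/∂y)(2*y*z) dy = (2*z) dy, which multiplied by dx ∧ dz gives (-2*z) dx ∧ dy ∧ dz
Collecting like 3-forms: d(omega) = (x - 2*z) dx ∧ dy ∧ dz.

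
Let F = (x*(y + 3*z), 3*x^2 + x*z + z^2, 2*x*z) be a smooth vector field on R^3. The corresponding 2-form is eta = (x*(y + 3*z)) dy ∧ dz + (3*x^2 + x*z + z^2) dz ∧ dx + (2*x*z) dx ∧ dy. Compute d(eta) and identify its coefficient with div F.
d(eta) = (2*x + y + 3*z) dx ∧ dy ∧ dz; div F = 2*x + y + 3*z

For a 2-form in R^3 of the form above, applying d gives a 3-form with coefficient ∂P/∂x + ∂Q/∂y + ∂R/∂z:
  ∂P/∂x = y + 3*z
  ∂Q/∂y = 0
  ∂R/∂z = 2*x
Sum = 2*x + y + 3*z, which is exactly div F.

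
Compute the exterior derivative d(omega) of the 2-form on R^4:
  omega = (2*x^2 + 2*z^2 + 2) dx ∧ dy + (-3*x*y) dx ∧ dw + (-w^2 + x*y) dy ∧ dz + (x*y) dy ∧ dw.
d(omega) = (y + 4*z) dx ∧ dy ∧ dz + (3*x + y) dx ∧ dy ∧ dw + (-2*w) dy ∧ dz ∧ dw

For a 2-form omega = sum_{i<j} g_{ij} dx_i ∧ dx_j, the exterior derivative is
  d(omega) = sum_{i<j} d(g_{ij}) ∧ dx_i ∧ dx_j = sum_{i<j, k} (∂g_{ij}/∂x_k) dx_k ∧ dx_i ∧ dx_j.
Expand each term, using dx_k ∧ dx_i ∧ dx_j = sgn(permutation) dx_{(a)} ∧ dx_{(b)} ∧ dx_{(c)} with (a < b < c) sorted:
  d(2*x^2 + 2*z^2 + 2) includes (∂/∂z)(2*x^2 + 2*z^2 + 2) dz = (4*z) dz, which multiplied by dx ∧ dy gives (4*z) dx ∧ dy ∧ dz
  d(-3*x*y) includes (∂/∂y)(-3*x*y) dy = (-3*x) dy, which multiplied by dx ∧ dw gives (3*x) dx ∧ dy ∧ dw
  d(-w^2 + x*y) includes (∂/∂x)(-w^2 + x*y) dx = (y) dx, which multiplied by dy ∧ dz gives (y) dx ∧ dy ∧ dz
  d(-w^2 + x*y) includes (∂/∂w)(-w^2 + x*y) dw = (-2*w) dw, which multiplied by dy ∧ dz gives (-2*w) dy ∧ dz ∧ dw
  d(x*y) includes (∂/∂x)(x*y) dx = (y) dx, which multiplied by dy ∧ dw gives (y) dx ∧ dy ∧ dw
Collecting like 3-forms: d(omega) = (y + 4*z) dx ∧ dy ∧ dz + (3*x + y) dx ∧ dy ∧ dw + (-2*w) dy ∧ dz ∧ dw.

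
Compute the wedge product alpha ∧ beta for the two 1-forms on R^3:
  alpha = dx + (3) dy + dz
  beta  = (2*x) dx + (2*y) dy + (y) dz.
alpha ∧ beta = (-6*x + 2*y) dx ∧ dy + (-2*x + y) dx ∧ dz + (y) dy ∧ dz

Distribute the wedge, using dx_i ∧ dx_j = -dx_j ∧ dx_i and dx_i ∧ dx_i = 0. For each pair (i, j) with i < j, the coefficient of dx_i ∧ dx_j in alpha ∧ beta is (alpha_i * beta_j - alpha_j * beta_i). Collecting: alpha ∧ beta = (-6*x + 2*y) dx ∧ dy + (-2*x + y) dx ∧ dz + (y) dy ∧ dz.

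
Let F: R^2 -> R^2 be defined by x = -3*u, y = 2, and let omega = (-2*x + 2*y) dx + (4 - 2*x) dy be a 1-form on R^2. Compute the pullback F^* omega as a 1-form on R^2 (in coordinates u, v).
F^* omega = (-18*u - 12) du

Using F^*(f dg) = (f ∘ F) d(g ∘ F), substitute each coordinate x_i by F_i(u, v) in f_i, and replace dx_i by d F_i = (∂F_i/∂u) du + (∂F_i/∂v) dv.
  For the x component: f_1(F) = 6*u + 4; d F_1 = (-3) du + (0) dv
  For the y component: f_2(F) = 6*u + 4; d F_2 = (0) du + (0) dv
Combining and collecting du, dv coefficients:
  coeff of du: -18*u - 12
  coeff of dv: 0
F^* omega = (-18*u - 12) du.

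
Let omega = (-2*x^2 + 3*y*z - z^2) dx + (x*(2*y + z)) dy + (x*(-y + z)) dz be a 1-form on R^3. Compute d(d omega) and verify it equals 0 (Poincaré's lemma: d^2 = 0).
d(d omega) = 0

Step 1: d omega = sum_{i<j} (∂f_j/∂x_i - ∂f_i/∂x_j) dx_i ∧ dx_j:
  coeff of dx ∧ dy: 2*y - 2*z
  coeff of dx ∧ dz: -4*y + 3*z
  coeff of dy ∧ dz: -2*x
Step 2: Apply d again to each 2-form coefficient. The only possible 3-form in R^3 is dx ∧ dy ∧ dz, with coefficient
  ∂(coeff of dy∧dz)/∂x - ∂(coeff of dx∧dz)/∂y + ∂(coeff of dx∧dy)/∂z
  = ∂/∂x (-2*x) - ∂/∂y (-4*y + 3*z) + ∂/∂z (2*y - 2*z).
Each of these terms simplifies to sums of mixed partials that cancel in pairs. The result is 0 (by equality of mixed partials for smooth functions — Schwarz / Clairaut).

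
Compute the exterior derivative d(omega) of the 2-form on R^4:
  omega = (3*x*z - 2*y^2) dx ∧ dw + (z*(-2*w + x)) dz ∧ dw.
d(omega) = (4*y) dx ∧ dy ∧ dw + (-3*x + z) dx ∧ dz ∧ dw

For a 2-form omega = sum_{i<j} g_{ij} dx_i ∧ dx_j, the exterior derivative is
  d(omega) = sum_{i<j} d(g_{ij}) ∧ dx_i ∧ dx_j = sum_{i<j, k} (∂g_{ij}/∂x_k) dx_k ∧ dx_i ∧ dx_j.
Expand each term, using dx_k ∧ dx_i ∧ dx_j = sgn(permutation) dx_{(a)} ∧ dx_{(b)} ∧ dx_{(c)} with (a < b < c) sorted:
  d(3*x*z - 2*y^2) includes (∂/∂y)(3*x*z - 2*y^2) dy = (-4*y) dy, which multiplied by dx ∧ dw gives (4*y) dx ∧ dy ∧ dw
  d(3*x*z - 2*y^2) includes (∂/∂z)(3*x*z - 2*y^2) dz = (3*x) dz, which multiplied by dx ∧ dw gives (-3*x) dx ∧ dz ∧ dw
  d(z*(-2*w + x)) includes (∂/∂x)(z*(-2*w + x)) dx = (z) dx, which multiplied by dz ∧ dw gives (z) dx ∧ dz ∧ dw
Collecting like 3-forms: d(omega) = (4*y) dx ∧ dy ∧ dw + (-3*x + z) dx ∧ dz ∧ dw.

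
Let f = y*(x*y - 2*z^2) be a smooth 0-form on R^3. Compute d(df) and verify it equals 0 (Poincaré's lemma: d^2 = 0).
d(df) = 0

Step 1: df = sum_i (∂f/∂x_i) dx_i = (y^2) dx + (2*x*y - 2*z^2) dy + (-4*y*z) dz.
Step 2: Apply d again. Using the 1-form formula, the coefficient of dx ∧ dy in d(df) is ∂^2 f/∂x ∂y - ∂^2 f/∂y ∂x = (2*y) - (2*y) = 0 (equality of mixed partials for smooth f).
Similarly for dx ∧ dz and dy ∧ dz — all coefficients vanish. So d(df) = 0.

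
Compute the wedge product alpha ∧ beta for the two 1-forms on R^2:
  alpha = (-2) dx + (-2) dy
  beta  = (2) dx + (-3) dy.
alpha ∧ beta = (10) dx ∧ dy

Distribute the wedge, using dx_i ∧ dx_j = -dx_j ∧ dx_i and dx_i ∧ dx_i = 0. For each pair (i, j) with i < j, the coefficient of dx_i ∧ dx_j in alpha ∧ beta is (alpha_i * beta_j - alpha_j * beta_i). Collecting: alpha ∧ beta = (10) dx ∧ dy.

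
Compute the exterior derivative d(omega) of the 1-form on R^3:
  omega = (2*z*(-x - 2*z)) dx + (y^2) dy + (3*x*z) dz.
d(omega) = (2*x + 11*z) dx ∧ dz

For a 1-form omega = sum_i f_i dx_i, the exterior derivative is
  d(omega) = sum_{i < j} (∂f_j/∂x_i - ∂f_i/∂x_j) dx_i ∧ dx_j.
  coefficient of dx ∧ dz: ∂f_3/∂x - ∂f_1/∂z = ∂(3*x*z)/∂x - ∂(2*z*(-x - 2*z))/∂z = 2*x + 11*z
Assembling: d(omega) = (2*x + 11*z) dx ∧ dz.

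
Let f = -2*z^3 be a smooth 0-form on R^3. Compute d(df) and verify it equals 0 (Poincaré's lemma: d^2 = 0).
d(df) = 0

Step 1: df = sum_i (∂f/∂x_i) dx_i = (0) dx + (0) dy + (-6*z^2) dz.
Step 2: Apply d again. Using the 1-form formula, the coefficient of dx ∧ dy in d(df) is ∂^2 f/∂x ∂y - ∂^2 f/∂y ∂x = (0) - (0) = 0 (equality of mixed partials for smooth f).
Similarly for dx ∧ dz and dy ∧ dz — all coefficients vanish. So d(df) = 0.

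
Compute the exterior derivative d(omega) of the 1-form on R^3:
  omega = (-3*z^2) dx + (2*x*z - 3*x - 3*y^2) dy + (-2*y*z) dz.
d(omega) = (2*z - 3) dx ∧ dy + (6*z) dx ∧ dz + (-2*x - 2*z) dy ∧ dz

For a 1-form omega = sum_i f_i dx_i, the exterior derivative is
  d(omega) = sum_{i < j} (∂f_j/∂x_i - ∂f_i/∂x_j) dx_i ∧ dx_j.
  coefficient of dx ∧ dy: ∂f_2/∂x - ∂f_1/∂y = ∂(2*x*z - 3*x - 3*y^2)/∂x - ∂(-3*z^2)/∂y = 2*z - 3
  coefficient of dx ∧ dz: ∂f_3/∂x - ∂f_1/∂z = ∂(-2*y*z)/∂x - ∂(-3*z^2)/∂z = 6*z
  coefficient of dy ∧ dz: ∂f_3/∂y - ∂f_2/∂z = ∂(-2*y*z)/∂y - ∂(2*x*z - 3*x - 3*y^2)/∂z = -2*x - 2*z
Assembling: d(omega) = (2*z - 3) dx ∧ dy + (6*z) dx ∧ dz + (-2*x - 2*z) dy ∧ dz.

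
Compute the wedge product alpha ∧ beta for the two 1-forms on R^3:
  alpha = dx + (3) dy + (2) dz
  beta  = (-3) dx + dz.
alpha ∧ beta = (7) dx ∧ dz + (9) dx ∧ dy + (3) dy ∧ dz

Distribute the wedge, using dx_i ∧ dx_j = -dx_j ∧ dx_i and dx_i ∧ dx_i = 0. For each pair (i, j) with i < j, the coefficient of dx_i ∧ dx_j in alpha ∧ beta is (alpha_i * beta_j - alpha_j * beta_i). Collecting: alpha ∧ beta = (7) dx ∧ dz + (9) dx ∧ dy + (3) dy ∧ dz.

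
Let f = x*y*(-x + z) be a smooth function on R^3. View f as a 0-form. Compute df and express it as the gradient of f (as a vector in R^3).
df = (y*(-2*x + z)) dx + (x*(-x + z)) dy + (x*y) dz; grad f = (y*(-2*x + z), x*(-x + z), x*y)

For a 0-form f, d f = (∂f/∂x) dx + (∂f/∂y) dy + (∂f/∂z) dz. The components of the vector representation are exactly the entries of grad f in Cartesian coordinates:
  ∂f/∂x = y*(-2*x + z)
  ∂f/∂y = x*(-x + z)
  ∂f/∂z = x*y.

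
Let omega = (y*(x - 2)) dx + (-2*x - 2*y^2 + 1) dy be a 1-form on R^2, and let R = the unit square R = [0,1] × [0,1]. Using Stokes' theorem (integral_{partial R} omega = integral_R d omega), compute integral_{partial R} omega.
integral_(partial R) omega = -1/2

Stokes: integral_partial_R omega = integral_R d omega with d omega = (∂Q/∂x - ∂P/∂y) dx ∧ dy.
  ∂Q/∂x = -2
  ∂P/∂y = x - 2
  integrand = ∂Q/∂x - ∂P/∂y = -x.
Integrating over R: integral_0^1 integral_0^1 (-x) dx dy = -1/2.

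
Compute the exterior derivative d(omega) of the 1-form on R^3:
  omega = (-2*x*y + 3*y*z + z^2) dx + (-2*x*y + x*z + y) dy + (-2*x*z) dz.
d(omega) = (2*x - 2*y - 2*z) dx ∧ dy + (-3*y - 4*z) dx ∧ dz + (-x) dy ∧ dz

For a 1-form omega = sum_i f_i dx_i, the exterior derivative is
  d(omega) = sum_{i < j} (∂f_j/∂x_i - ∂f_i/∂x_j) dx_i ∧ dx_j.
  coefficient of dx ∧ dy: ∂f_2/∂x - ∂f_1/∂y = ∂(-2*x*y + x*z + y)/∂x - ∂(-2*x*y + 3*y*z + z^2)/∂y = 2*x - 2*y - 2*z
  coefficient of dx ∧ dz: ∂f_3/∂x - ∂f_1/∂z = ∂(-2*x*z)/∂x - ∂(-2*x*y + 3*y*z + z^2)/∂z = -3*y - 4*z
  coefficient of dy ∧ dz: ∂f_3/∂y - ∂f_2/∂z = ∂(-2*x*z)/∂y - ∂(-2*x*y + x*z + y)/∂z = -x
Assembling: d(omega) = (2*x - 2*y - 2*z) dx ∧ dy + (-3*y - 4*z) dx ∧ dz + (-x) dy ∧ dz.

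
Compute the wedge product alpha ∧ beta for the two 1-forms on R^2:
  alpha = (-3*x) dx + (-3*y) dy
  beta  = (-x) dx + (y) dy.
alpha ∧ beta = (-6*x*y) dx ∧ dy

Distribute the wedge, using dx_i ∧ dx_j = -dx_j ∧ dx_i and dx_i ∧ dx_i = 0. For each pair (i, j) with i < j, the coefficient of dx_i ∧ dx_j in alpha ∧ beta is (alpha_i * beta_j - alpha_j * beta_i). Collecting: alpha ∧ beta = (-6*x*y) dx ∧ dy.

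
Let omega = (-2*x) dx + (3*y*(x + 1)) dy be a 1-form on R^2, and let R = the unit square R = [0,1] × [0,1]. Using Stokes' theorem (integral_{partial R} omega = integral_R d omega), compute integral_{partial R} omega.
integral_(partial R) omega = 3/2

Stokes: integral_partial_R omega = integral_R d omega with d omega = (∂Q/∂x - ∂P/∂y) dx ∧ dy.
  ∂Q/∂x = 3*y
  ∂P/∂y = 0
  integrand = ∂Q/∂x - ∂P/∂y = 3*y.
Integrating over R: integral_0^1 integral_0^1 (3*y) dx dy = 3/2.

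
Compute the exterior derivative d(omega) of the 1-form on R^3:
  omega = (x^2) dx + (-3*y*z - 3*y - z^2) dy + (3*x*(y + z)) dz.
d(omega) = (3*y + 3*z) dx ∧ dz + (3*x + 3*y + 2*z) dy ∧ dz

For a 1-form omega = sum_i f_i dx_i, the exterior derivative is
  d(omega) = sum_{i < j} (∂f_j/∂x_i - ∂f_i/∂x_j) dx_i ∧ dx_j.
  coefficient of dx ∧ dz: ∂f_3/∂x - ∂f_1/∂z = ∂(3*x*(y + z))/∂x - ∂(x^2)/∂z = 3*y + 3*z
  coefficient of dy ∧ dz: ∂f_3/∂y - ∂f_2/∂z = ∂(3*x*(y + z))/∂y - ∂(-3*y*z - 3*y - z^2)/∂z = 3*x + 3*y + 2*z
Assembling: d(omega) = (3*y + 3*z) dx ∧ dz + (3*x + 3*y + 2*z) dy ∧ dz.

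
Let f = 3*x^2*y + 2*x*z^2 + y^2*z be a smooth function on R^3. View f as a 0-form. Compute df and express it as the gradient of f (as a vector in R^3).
df = (6*x*y + 2*z^2) dx + (3*x^2 + 2*y*z) dy + (4*x*z + y^2) dz; grad f = (6*x*y + 2*z^2, 3*x^2 + 2*y*z, 4*x*z + y^2)

For a 0-form f, d f = (∂f/∂x) dx + (∂f/∂y) dy + (∂f/∂z) dz. The components of the vector representation are exactly the entries of grad f in Cartesian coordinates:
  ∂f/∂x = 6*x*y + 2*z^2
  ∂f/∂y = 3*x^2 + 2*y*z
  ∂f/∂z = 4*x*z + y^2.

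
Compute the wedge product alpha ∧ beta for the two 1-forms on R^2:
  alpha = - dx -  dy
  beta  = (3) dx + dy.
alpha ∧ beta = (2) dx ∧ dy

Distribute the wedge, using dx_i ∧ dx_j = -dx_j ∧ dx_i and dx_i ∧ dx_i = 0. For each pair (i, j) with i < j, the coefficient of dx_i ∧ dx_j in alpha ∧ beta is (alpha_i * beta_j - alpha_j * beta_i). Collecting: alpha ∧ beta = (2) dx ∧ dy.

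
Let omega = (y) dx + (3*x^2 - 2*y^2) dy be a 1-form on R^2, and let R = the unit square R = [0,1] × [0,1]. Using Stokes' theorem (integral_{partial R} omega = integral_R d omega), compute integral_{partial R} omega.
integral_(partial R) omega = 2

Stokes: integral_partial_R omega = integral_R d omega with d omega = (∂Q/∂x - ∂P/∂y) dx ∧ dy.
  ∂Q/∂x = 6*x
  ∂P/∂y = 1
  integrand = ∂Q/∂x - ∂P/∂y = 6*x - 1.
Integrating over R: integral_0^1 integral_0^1 (6*x - 1) dx dy = 2.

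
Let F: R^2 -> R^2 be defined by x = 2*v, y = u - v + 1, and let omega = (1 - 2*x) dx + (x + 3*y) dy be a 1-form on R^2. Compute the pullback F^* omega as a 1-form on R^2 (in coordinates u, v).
F^* omega = (3*u - v + 3) du + (-3*u - 7*v - 1) dv

Using F^*(f dg) = (f ∘ F) d(g ∘ F), substitute each coordinate x_i by F_i(u, v) in f_i, and replace dx_i by d F_i = (∂F_i/∂u) du + (∂F_i/∂v) dv.
  For the x component: f_1(F) = 1 - 4*v; d F_1 = (0) du + (2) dv
  For the y component: f_2(F) = 3*u - v + 3; d F_2 = (1) du + (-1) dv
Combining and collecting du, dv coefficients:
  coeff of du: 3*u - v + 3
  coeff of dv: -3*u - 7*v - 1
F^* omega = (3*u - v + 3) du + (-3*u - 7*v - 1) dv.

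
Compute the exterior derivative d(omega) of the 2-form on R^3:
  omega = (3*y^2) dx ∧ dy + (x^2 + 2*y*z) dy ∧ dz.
d(omega) = (2*x) dx ∧ dy ∧ dz

For a 2-form omega = sum_{i<j} g_{ij} dx_i ∧ dx_j, the exterior derivative is
  d(omega) = sum_{i<j} d(g_{ij}) ∧ dx_i ∧ dx_j = sum_{i<j, k} (∂g_{ij}/∂x_k) dx_k ∧ dx_i ∧ dx_j.
Expand each term, using dx_k ∧ dx_i ∧ dx_j = sgn(permutation) dx_{(a)} ∧ dx_{(b)} ∧ dx_{(c)} with (a < b < c) sorted:
  d(x^2 + 2*y*z) includes (∂/∂x)(x^2 + 2*y*z) dx = (2*x) dx, which multiplied by dy ∧ dz gives (2*x) dx ∧ dy ∧ dz
Collecting like 3-forms: d(omega) = (2*x) dx ∧ dy ∧ dz.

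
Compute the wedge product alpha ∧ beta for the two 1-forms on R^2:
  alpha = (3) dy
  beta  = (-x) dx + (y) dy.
alpha ∧ beta = (3*x) dx ∧ dy

Distribute the wedge, using dx_i ∧ dx_j = -dx_j ∧ dx_i and dx_i ∧ dx_i = 0. For each pair (i, j) with i < j, the coefficient of dx_i ∧ dx_j in alpha ∧ beta is (alpha_i * beta_j - alpha_j * beta_i). Collecting: alpha ∧ beta = (3*x) dx ∧ dy.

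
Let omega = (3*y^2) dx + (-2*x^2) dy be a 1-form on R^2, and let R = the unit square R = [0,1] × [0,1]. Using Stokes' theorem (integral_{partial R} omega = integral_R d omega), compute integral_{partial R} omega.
integral_(partial R) omega = -5

Stokes: integral_partial_R omega = integral_R d omega with d omega = (∂Q/∂x - ∂P/∂y) dx ∧ dy.
  ∂Q/∂x = -4*x
  ∂P/∂y = 6*y
  integrand = ∂Q/∂x - ∂P/∂y = -4*x - 6*y.
Integrating over R: integral_0^1 integral_0^1 (-4*x - 6*y) dx dy = -5.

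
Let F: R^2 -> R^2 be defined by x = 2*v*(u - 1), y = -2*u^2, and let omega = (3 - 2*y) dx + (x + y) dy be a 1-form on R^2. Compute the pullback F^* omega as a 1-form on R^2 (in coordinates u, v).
F^* omega = (8*u^3 + 8*u*v + 6*v) du + (8*u^3 - 8*u^2 + 6*u - 6) dv

Using F^*(f dg) = (f ∘ F) d(g ∘ F), substitute each coordinate x_i by F_i(u, v) in f_i, and replace dx_i by d F_i = (∂F_i/∂u) du + (∂F_i/∂v) dv.
  For the x component: f_1(F) = 4*u^2 + 3; d F_1 = (2*v) du + (2*u - 2) dv
  For the y component: f_2(F) = -2*u^2 + 2*u*v - 2*v; d F_2 = (-4*u) du + (0) dv
Combining and collecting du, dv coefficients:
  coeff of du: 8*u^3 + 8*u*v + 6*v
  coeff of dv: 8*u^3 - 8*u^2 + 6*u - 6
F^* omega = (8*u^3 + 8*u*v + 6*v) du + (8*u^3 - 8*u^2 + 6*u - 6) dv.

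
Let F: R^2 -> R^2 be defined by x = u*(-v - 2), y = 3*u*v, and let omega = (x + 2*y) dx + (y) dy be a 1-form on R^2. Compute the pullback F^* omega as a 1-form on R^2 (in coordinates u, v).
F^* omega = (4*u*(v^2 - 2*v + 1)) du + (u^2*(4*v + 2)) dv

Using F^*(f dg) = (f ∘ F) d(g ∘ F), substitute each coordinate x_i by F_i(u, v) in f_i, and replace dx_i by d F_i = (∂F_i/∂u) du + (∂F_i/∂v) dv.
  For the x component: f_1(F) = u*(5*v - 2); d F_1 = (-v - 2) du + (-u) dv
  For the y component: f_2(F) = 3*u*v; d F_2 = (3*v) du + (3*u) dv
Combining and collecting du, dv coefficients:
  coeff of du: 4*u*(v^2 - 2*v + 1)
  coeff of dv: u^2*(4*v + 2)
F^* omega = (4*u*(v^2 - 2*v + 1)) du + (u^2*(4*v + 2)) dv.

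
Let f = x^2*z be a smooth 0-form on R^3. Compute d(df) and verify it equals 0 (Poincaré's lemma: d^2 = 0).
d(df) = 0

Step 1: df = sum_i (∂f/∂x_i) dx_i = (2*x*z) dx + (0) dy + (x^2) dz.
Step 2: Apply d again. Using the 1-form formula, the coefficient of dx ∧ dy in d(df) is ∂^2 f/∂x ∂y - ∂^2 f/∂y ∂x = (0) - (0) = 0 (equality of mixed partials for smooth f).
Similarly for dx ∧ dz and dy ∧ dz — all coefficients vanish. So d(df) = 0.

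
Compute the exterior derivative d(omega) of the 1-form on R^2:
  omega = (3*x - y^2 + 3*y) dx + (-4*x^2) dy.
d(omega) = (-8*x + 2*y - 3) dx ∧ dy

For a 1-form omega = sum_i f_i dx_i, the exterior derivative is
  d(omega) = sum_{i < j} (∂f_j/∂x_i - ∂f_i/∂x_j) dx_i ∧ dx_j.
  coefficient of dx ∧ dy: ∂f_2/∂x - ∂f_1/∂y = ∂(-4*x^2)/∂x - ∂(3*x - y^2 + 3*y)/∂y = -8*x + 2*y - 3
Assembling: d(omega) = (-8*x + 2*y - 3) dx ∧ dy.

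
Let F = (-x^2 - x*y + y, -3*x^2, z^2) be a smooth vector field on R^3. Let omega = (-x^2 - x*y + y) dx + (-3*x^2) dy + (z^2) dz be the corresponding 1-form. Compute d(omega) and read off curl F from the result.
d(omega) = (0) dy ∧ dz + (0) dz ∧ dx + (-5*x - 1) dx ∧ dy; curl F = (0, 0, -5*x - 1)

d omega = sum_{i<j} (∂f_j/∂x_i - ∂f_i/∂x_j) dx_i ∧ dx_j. Under the identification (dy ∧ dz, dz ∧ dx, dx ∧ dy) ↔ (e_x, e_y, e_z), the coefficients are exactly the components of curl F. Compute:
  ∂R/∂y - ∂Q/∂z = (0) - (0) = 0
  ∂P/∂z - ∂R/∂x = (0) - (0) = 0
  ∂Q/∂x - ∂P/∂y = (-6*x) - (1 - x) = -5*x - 1.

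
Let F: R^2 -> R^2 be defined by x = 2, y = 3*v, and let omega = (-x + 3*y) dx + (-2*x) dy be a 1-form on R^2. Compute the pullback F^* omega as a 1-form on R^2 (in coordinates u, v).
F^* omega = (-12) dv

Using F^*(f dg) = (f ∘ F) d(g ∘ F), substitute each coordinate x_i by F_i(u, v) in f_i, and replace dx_i by d F_i = (∂F_i/∂u) du + (∂F_i/∂v) dv.
  For the x component: f_1(F) = 9*v - 2; d F_1 = (0) du + (0) dv
  For the y component: f_2(F) = -4; d F_2 = (0) du + (3) dv
Combining and collecting du, dv coefficients:
  coeff of du: 0
  coeff of dv: -12
F^* omega = (-12) dv.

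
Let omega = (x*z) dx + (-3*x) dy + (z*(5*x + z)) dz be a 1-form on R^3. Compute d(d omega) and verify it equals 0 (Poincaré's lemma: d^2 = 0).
d(d omega) = 0

Step 1: d omega = sum_{i<j} (∂f_j/∂x_i - ∂f_i/∂x_j) dx_i ∧ dx_j:
  coeff of dx ∧ dy: -3
  coeff of dx ∧ dz: -x + 5*z
  coeff of dy ∧ dz: 0
Step 2: Apply d again to each 2-form coefficient. The only possible 3-form in R^3 is dx ∧ dy ∧ dz, with coefficient
  ∂(coeff of dy∧dz)/∂x - ∂(coeff of dx∧dz)/∂y + ∂(coeff of dx∧dy)/∂z
  = ∂/∂x (0) - ∂/∂y (-x + 5*z) + ∂/∂z (-3).
Each of these terms simplifies to sums of mixed partials that cancel in pairs. The result is 0 (by equality of mixed partials for smooth functions — Schwarz / Clairaut).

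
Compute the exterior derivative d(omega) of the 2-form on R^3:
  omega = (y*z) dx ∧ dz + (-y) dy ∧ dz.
d(omega) = (-z) dx ∧ dy ∧ dz

For a 2-form omega = sum_{i<j} g_{ij} dx_i ∧ dx_j, the exterior derivative is
  d(omega) = sum_{i<j} d(g_{ij}) ∧ dx_i ∧ dx_j = sum_{i<j, k} (∂g_{ij}/∂x_k) dx_k ∧ dx_i ∧ dx_j.
Expand each term, using dx_k ∧ dx_i ∧ dx_j = sgn(permutation) dx_{(a)} ∧ dx_{(b)} ∧ dx_{(c)} with (a < b < c) sorted:
  d(y*z) includes (∂/∂y)(y*z) dy = (z) dy, which multiplied by dx ∧ dz gives (-z) dx ∧ dy ∧ dz
Collecting like 3-forms: d(omega) = (-z) dx ∧ dy ∧ dz.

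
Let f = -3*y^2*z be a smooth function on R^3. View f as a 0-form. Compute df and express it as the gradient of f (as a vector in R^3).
df = (0) dx + (-6*y*z) dy + (-3*y^2) dz; grad f = (0, -6*y*z, -3*y^2)

For a 0-form f, d f = (∂f/∂x) dx + (∂f/∂y) dy + (∂f/∂z) dz. The components of the vector representation are exactly the entries of grad f in Cartesian coordinates:
  ∂f/∂x = 0
  ∂f/∂y = -6*y*z
  ∂f/∂z = -3*y^2.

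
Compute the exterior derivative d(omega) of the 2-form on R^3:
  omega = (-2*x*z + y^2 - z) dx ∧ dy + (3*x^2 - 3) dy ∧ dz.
d(omega) = (4*x - 1) dx ∧ dy ∧ dz

For a 2-form omega = sum_{i<j} g_{ij} dx_i ∧ dx_j, the exterior derivative is
  d(omega) = sum_{i<j} d(g_{ij}) ∧ dx_i ∧ dx_j = sum_{i<j, k} (∂g_{ij}/∂x_k) dx_k ∧ dx_i ∧ dx_j.
Expand each term, using dx_k ∧ dx_i ∧ dx_j = sgn(permutation) dx_{(a)} ∧ dx_{(b)} ∧ dx_{(c)} with (a < b < c) sorted:
  d(-2*x*z + y^2 - z) includes (∂/∂z)(-2*x*z + y^2 - z) dz = (-2*x - 1) dz, which multiplied by dx ∧ dy gives (-2*x - 1) dx ∧ dy ∧ dz
  d(3*x^2 - 3) includes (∂/∂x)(3*x^2 - 3) dx = (6*x) dx, which multiplied by dy ∧ dz gives (6*x) dx ∧ dy ∧ dz
Collecting like 3-forms: d(omega) = (4*x - 1) dx ∧ dy ∧ dz.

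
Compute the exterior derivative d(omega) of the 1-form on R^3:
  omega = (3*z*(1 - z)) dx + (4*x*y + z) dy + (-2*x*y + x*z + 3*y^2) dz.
d(omega) = (4*y) dx ∧ dy + (-2*y + 7*z - 3) dx ∧ dz + (-2*x + 6*y - 1) dy ∧ dz

For a 1-form omega = sum_i f_i dx_i, the exterior derivative is
  d(omega) = sum_{i < j} (∂f_j/∂x_i - ∂f_i/∂x_j) dx_i ∧ dx_j.
  coefficient of dx ∧ dy: ∂f_2/∂x - ∂f_1/∂y = ∂(4*x*y + z)/∂x - ∂(3*z*(1 - z))/∂y = 4*y
  coefficient of dx ∧ dz: ∂f_3/∂x - ∂f_1/∂z = ∂(-2*x*y + x*z + 3*y^2)/∂x - ∂(3*z*(1 - z))/∂z = -2*y + 7*z - 3
  coefficient of dy ∧ dz: ∂f_3/∂y - ∂f_2/∂z = ∂(-2*x*y + x*z + 3*y^2)/∂y - ∂(4*x*y + z)/∂z = -2*x + 6*y - 1
Assembling: d(omega) = (4*y) dx ∧ dy + (-2*y + 7*z - 3) dx ∧ dz + (-2*x + 6*y - 1) dy ∧ dz.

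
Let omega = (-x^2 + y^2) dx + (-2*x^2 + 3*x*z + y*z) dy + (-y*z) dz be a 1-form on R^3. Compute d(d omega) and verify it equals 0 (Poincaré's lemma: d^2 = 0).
d(d omega) = 0

Step 1: d omega = sum_{i<j} (∂f_j/∂x_i - ∂f_i/∂x_j) dx_i ∧ dx_j:
  coeff of dx ∧ dy: -4*x - 2*y + 3*z
  coeff of dx ∧ dz: 0
  coeff of dy ∧ dz: -3*x - y - z
Step 2: Apply d again to each 2-form coefficient. The only possible 3-form in R^3 is dx ∧ dy ∧ dz, with coefficient
  ∂(coeff of dy∧dz)/∂x - ∂(coeff of dx∧dz)/∂y + ∂(coeff of dx∧dy)/∂z
  = ∂/∂x (-3*x - y - z) - ∂/∂y (0) + ∂/∂z (-4*x - 2*y + 3*z).
Each of these terms simplifies to sums of mixed partials that cancel in pairs. The result is 0 (by equality of mixed partials for smooth functions — Schwarz / Clairaut).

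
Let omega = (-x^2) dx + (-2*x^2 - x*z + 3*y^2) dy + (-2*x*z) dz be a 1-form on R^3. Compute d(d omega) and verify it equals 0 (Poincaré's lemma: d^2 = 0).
d(d omega) = 0

Step 1: d omega = sum_{i<j} (∂f_j/∂x_i - ∂f_i/∂x_j) dx_i ∧ dx_j:
  coeff of dx ∧ dy: -4*x - z
  coeff of dx ∧ dz: -2*z
  coeff of dy ∧ dz: x
Step 2: Apply d again to each 2-form coefficient. The only possible 3-form in R^3 is dx ∧ dy ∧ dz, with coefficient
  ∂(coeff of dy∧dz)/∂x - ∂(coeff of dx∧dz)/∂y + ∂(coeff of dx∧dy)/∂z
  = ∂/∂x (x) - ∂/∂y (-2*z) + ∂/∂z (-4*x - z).
Each of these terms simplifies to sums of mixed partials that cancel in pairs. The result is 0 (by equality of mixed partials for smooth functions — Schwarz / Clairaut).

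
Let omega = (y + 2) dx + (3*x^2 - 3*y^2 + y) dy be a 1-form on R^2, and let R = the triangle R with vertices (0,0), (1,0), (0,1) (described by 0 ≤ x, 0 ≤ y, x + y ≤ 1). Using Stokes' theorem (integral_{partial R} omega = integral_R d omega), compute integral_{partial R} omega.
integral_(partial R) omega = 1/2

Stokes: integral_partial_R omega = integral_R d omega with d omega = (∂Q/∂x - ∂P/∂y) dx ∧ dy.
  ∂Q/∂x = 6*x
  ∂P/∂y = 1
  integrand = ∂Q/∂x - ∂P/∂y = 6*x - 1.
Integrating over R: integral_0^1 integral_0^{1-x} (6*x - 1) dy dx = 1/2.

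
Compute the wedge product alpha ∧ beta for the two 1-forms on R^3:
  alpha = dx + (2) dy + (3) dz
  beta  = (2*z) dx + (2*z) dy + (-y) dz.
alpha ∧ beta = (-2*z) dx ∧ dy + (-y - 6*z) dx ∧ dz + (-2*y - 6*z) dy ∧ dz

Distribute the wedge, using dx_i ∧ dx_j = -dx_j ∧ dx_i and dx_i ∧ dx_i = 0. For each pair (i, j) with i < j, the coefficient of dx_i ∧ dx_j in alpha ∧ beta is (alpha_i * beta_j - alpha_j * beta_i). Collecting: alpha ∧ beta = (-2*z) dx ∧ dy + (-y - 6*z) dx ∧ dz + (-2*y - 6*z) dy ∧ dz.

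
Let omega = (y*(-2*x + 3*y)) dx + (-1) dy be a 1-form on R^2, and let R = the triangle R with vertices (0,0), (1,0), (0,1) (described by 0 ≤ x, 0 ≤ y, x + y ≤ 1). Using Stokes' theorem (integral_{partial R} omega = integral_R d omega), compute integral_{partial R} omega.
integral_(partial R) omega = -2/3

Stokes: integral_partial_R omega = integral_R d omega with d omega = (∂Q/∂x - ∂P/∂y) dx ∧ dy.
  ∂Q/∂x = 0
  ∂P/∂y = -2*x + 6*y
  integrand = ∂Q/∂x - ∂P/∂y = 2*x - 6*y.
Integrating over R: integral_0^1 integral_0^{1-x} (2*x - 6*y) dy dx = -2/3.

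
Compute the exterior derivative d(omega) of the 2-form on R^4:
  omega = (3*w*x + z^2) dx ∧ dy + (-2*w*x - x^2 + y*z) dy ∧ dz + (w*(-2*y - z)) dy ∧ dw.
d(omega) = (-2*w - 2*x + 2*z) dx ∧ dy ∧ dz + (3*x) dx ∧ dy ∧ dw + (w - 2*x) dy ∧ dz ∧ dw

For a 2-form omega = sum_{i<j} g_{ij} dx_i ∧ dx_j, the exterior derivative is
  d(omega) = sum_{i<j} d(g_{ij}) ∧ dx_i ∧ dx_j = sum_{i<j, k} (∂g_{ij}/∂x_k) dx_k ∧ dx_i ∧ dx_j.
Expand each term, using dx_k ∧ dx_i ∧ dx_j = sgn(permutation) dx_{(a)} ∧ dx_{(b)} ∧ dx_{(c)} with (a < b < c) sorted:
  d(3*w*x + z^2) includes (∂/∂z)(3*w*x + z^2) dz = (2*z) dz, which multiplied by dx ∧ dy gives (2*z) dx ∧ dy ∧ dz
  d(3*w*x + z^2) includes (∂/∂w)(3*w*x + z^2) dw = (3*x) dw, which multiplied by dx ∧ dy gives (3*x) dx ∧ dy ∧ dw
  d(-2*w*x - x^2 + y*z) includes (∂/∂x)(-2*w*x - x^2 + y*z) dx = (-2*w - 2*x) dx, which multiplied by dy ∧ dz gives (-2*w - 2*x) dx ∧ dy ∧ dz
  d(-2*w*x - x^2 + y*z) includes (∂/∂w)(-2*w*x - x^2 + y*z) dw = (-2*x) dw, which multiplied by dy ∧ dz gives (-2*x) dy ∧ dz ∧ dw
  d(w*(-2*y - z)) includes (∂/∂z)(w*(-2*y - z)) dz = (-w) dz, which multiplied by dy ∧ dw gives (w) dy ∧ dz ∧ dw
Collecting like 3-forms: d(omega) = (-2*w - 2*x + 2*z) dx ∧ dy ∧ dz + (3*x) dx ∧ dy ∧ dw + (w - 2*x) dy ∧ dz ∧ dw.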